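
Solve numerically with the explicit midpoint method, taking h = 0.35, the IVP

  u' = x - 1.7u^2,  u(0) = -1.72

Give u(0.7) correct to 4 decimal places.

-143.3765

Midpoint: k1 = f(x_n, u_n); k2 = f(x_n + h/2, u_n + (h/2)·k1); u_{n+1} = u_n + h·k2.
x=0.000000, u=-1.720000:
  k1 = f(0.000000, -1.720000) = -5.029280
  k2 = f(0.175000, -2.600124) = -11.318096
  u ← -1.720000 + 0.35·(-11.318096) = -5.681334
x=0.350000, u=-5.681334:
  k1 = f(0.350000, -5.681334) = -54.521839
  k2 = f(0.525000, -15.222655) = -393.414706
  u ← -5.681334 + 0.35·(-393.414706) = -143.376481
u(0.7) ≈ -143.3765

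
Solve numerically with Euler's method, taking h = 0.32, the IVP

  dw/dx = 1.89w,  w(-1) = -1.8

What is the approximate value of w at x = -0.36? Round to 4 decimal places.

Euler: w_{n+1} = w_n + h·f(x_n, w_n).
x=-1.000000, w=-1.800000: f=-3.402000 → w ← -1.800000 + 0.32·(-3.402000) = -2.888640
x=-0.680000, w=-2.888640: f=-5.459530 → w ← -2.888640 + 0.32·(-5.459530) = -4.635689
w(-0.36) ≈ -4.6357

-4.6357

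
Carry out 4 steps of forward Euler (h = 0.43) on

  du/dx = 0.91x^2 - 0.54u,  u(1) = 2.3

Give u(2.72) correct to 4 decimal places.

Euler: u_{n+1} = u_n + h·f(x_n, u_n).
x=1.000000, u=2.300000: f=-0.332000 → u ← 2.300000 + 0.43·(-0.332000) = 2.157240
x=1.430000, u=2.157240: f=0.695949 → u ← 2.157240 + 0.43·0.695949 = 2.456498
x=1.860000, u=2.456498: f=1.821727 → u ← 2.456498 + 0.43·1.821727 = 3.239841
x=2.290000, u=3.239841: f=3.022617 → u ← 3.239841 + 0.43·3.022617 = 4.539566
u(2.72) ≈ 4.5396

4.5396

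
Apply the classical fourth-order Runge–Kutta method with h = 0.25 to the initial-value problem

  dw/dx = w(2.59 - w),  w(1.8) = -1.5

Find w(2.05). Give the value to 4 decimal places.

-5.7981

RK4: k1 = f(x_n, w_n); k2 = f(x_n + h/2, w_n + (h/2)·k1); k3 = f(x_n + h/2, w_n + (h/2)·k2); k4 = f(x_n + h, w_n + h·k3); w_{n+1} = w_n + (h/6)·(k1 + 2k2 + 2k3 + k4).
x=1.800000, w=-1.500000:
  k1 = f(1.800000, -1.500000) = -6.135000
  k2 = f(1.925000, -2.266875) = -11.009929
  k3 = f(1.925000, -2.876241) = -15.722227
  k4 = f(2.050000, -5.430557) = -43.556089
  w ← -1.500000 + (0.25/6)·(k1 + 2k2 + 2k3 + k4) = -5.798142
w(2.05) ≈ -5.7981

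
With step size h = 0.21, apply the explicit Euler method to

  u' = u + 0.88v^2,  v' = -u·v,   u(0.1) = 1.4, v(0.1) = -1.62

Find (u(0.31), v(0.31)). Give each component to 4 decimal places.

Euler on (u,v): u_{n+1} = u_n + h·u', v_{n+1} = v_n + h·v'.
0.100000: (1.400000, -1.620000); f=(3.709472, 2.268000) → (2.178989, -1.143720)
(u(0.31), v(0.31)) ≈ (2.1790, -1.1437)

2.1790, -1.1437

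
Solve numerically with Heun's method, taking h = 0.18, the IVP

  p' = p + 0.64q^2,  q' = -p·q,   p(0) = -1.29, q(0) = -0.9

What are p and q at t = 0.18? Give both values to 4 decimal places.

Heun on (p,q): k1 = f(t_n, state_n); k2 = f(t_n + h, state_n + h·k1); state_{n+1} = state_n + (h/2)·(k1 + k2).
0.000000: (-1.290000, -0.900000)
  k1 = (-0.771600, -1.161000)
  predictor → (-1.428888, -1.108980)
  k2 = (-0.641793, -1.584608)
  → (-1.417205, -1.147105)
(p(0.18), q(0.18)) ≈ (-1.4172, -1.1471)

-1.4172, -1.1471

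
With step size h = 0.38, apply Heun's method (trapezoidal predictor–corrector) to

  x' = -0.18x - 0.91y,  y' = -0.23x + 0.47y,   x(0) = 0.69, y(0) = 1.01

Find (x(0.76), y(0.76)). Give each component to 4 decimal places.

-0.1508, 1.3745

Heun on (x,y): k1 = f(t_n, state_n); k2 = f(t_n + h, state_n + h·k1); state_{n+1} = state_n + (h/2)·(k1 + k2).
0.000000: (0.690000, 1.010000)
  k1 = (-1.043300, 0.316000)
  predictor → (0.293546, 1.130080)
  k2 = (-1.081211, 0.463622)
  → (0.286343, 1.158128)
0.380000: (0.286343, 1.158128)
  k1 = (-1.105438, 0.478461)
  predictor → (-0.133724, 1.339944)
  k2 = (-1.195278, 0.660530)
  → (-0.150793, 1.374537)
(x(0.76), y(0.76)) ≈ (-0.1508, 1.3745)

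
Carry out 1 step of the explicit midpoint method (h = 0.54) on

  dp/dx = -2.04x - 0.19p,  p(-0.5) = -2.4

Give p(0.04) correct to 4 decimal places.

Midpoint: k1 = f(x_n, p_n); k2 = f(x_n + h/2, p_n + (h/2)·k1); p_{n+1} = p_n + h·k2.
x=-0.500000, p=-2.400000:
  k1 = f(-0.500000, -2.400000) = 1.476000
  k2 = f(-0.230000, -2.001480) = 0.849481
  p ← -2.400000 + 0.54·0.849481 = -1.941280
p(0.04) ≈ -1.9413

-1.9413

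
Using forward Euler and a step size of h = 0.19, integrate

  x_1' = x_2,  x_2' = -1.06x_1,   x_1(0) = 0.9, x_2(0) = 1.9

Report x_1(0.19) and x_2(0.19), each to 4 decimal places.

Euler on (x_1,x_2): x_1_{n+1} = x_1_n + h·x_1', x_2_{n+1} = x_2_n + h·x_2'.
0.000000: (0.900000, 1.900000); f=(1.900000, -0.954000) → (1.261000, 1.718740)
(x_1(0.19), x_2(0.19)) ≈ (1.2610, 1.7187)

1.2610, 1.7187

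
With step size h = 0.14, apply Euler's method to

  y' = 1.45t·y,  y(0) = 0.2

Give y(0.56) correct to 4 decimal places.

Euler: y_{n+1} = y_n + h·f(t_n, y_n).
t=0.000000, y=0.200000: f=0.000000 → y ← 0.200000 + 0.14·0.000000 = 0.200000
t=0.140000, y=0.200000: f=0.040600 → y ← 0.200000 + 0.14·0.040600 = 0.205684
t=0.280000, y=0.205684: f=0.083508 → y ← 0.205684 + 0.14·0.083508 = 0.217375
t=0.420000, y=0.217375: f=0.132381 → y ← 0.217375 + 0.14·0.132381 = 0.235908
y(0.56) ≈ 0.2359

0.2359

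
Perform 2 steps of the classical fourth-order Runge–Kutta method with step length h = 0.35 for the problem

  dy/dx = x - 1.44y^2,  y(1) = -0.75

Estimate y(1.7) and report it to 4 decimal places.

RK4: k1 = f(x_n, y_n); k2 = f(x_n + h/2, y_n + (h/2)·k1); k3 = f(x_n + h/2, y_n + (h/2)·k2); k4 = f(x_n + h, y_n + h·k3); y_{n+1} = y_n + (h/6)·(k1 + 2k2 + 2k3 + k4).
x=1.000000, y=-0.750000:
  k1 = f(1.000000, -0.750000) = 0.190000
  k2 = f(1.175000, -0.716750) = 0.435228
  k3 = f(1.175000, -0.673835) = 0.521163
  k4 = f(1.350000, -0.567593) = 0.886087
  y ← -0.750000 + (0.35/6)·(k1 + 2k2 + 2k3 + k4) = -0.575649
x=1.350000, y=-0.575649:
  k1 = f(1.350000, -0.575649) = 0.872824
  k2 = f(1.525000, -0.422905) = 1.267458
  k3 = f(1.525000, -0.353844) = 1.344704
  k4 = f(1.700000, -0.105003) = 1.684123
  y ← -0.575649 + (0.35/6)·(k1 + 2k2 + 2k3 + k4) = -0.121742
y(1.7) ≈ -0.1217

-0.1217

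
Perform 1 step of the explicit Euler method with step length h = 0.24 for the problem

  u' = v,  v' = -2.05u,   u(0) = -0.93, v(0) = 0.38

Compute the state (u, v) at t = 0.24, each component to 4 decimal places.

-0.8388, 0.8376

Euler on (u,v): u_{n+1} = u_n + h·u', v_{n+1} = v_n + h·v'.
0.000000: (-0.930000, 0.380000); f=(0.380000, 1.906500) → (-0.838800, 0.837560)
(u(0.24), v(0.24)) ≈ (-0.8388, 0.8376)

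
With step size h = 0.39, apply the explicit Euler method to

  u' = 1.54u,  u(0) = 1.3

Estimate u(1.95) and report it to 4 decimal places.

Euler: u_{n+1} = u_n + h·f(t_n, u_n).
t=0.000000, u=1.300000: f=2.002000 → u ← 1.300000 + 0.39·2.002000 = 2.080780
t=0.390000, u=2.080780: f=3.204401 → u ← 2.080780 + 0.39·3.204401 = 3.330496
t=0.780000, u=3.330496: f=5.128965 → u ← 3.330496 + 0.39·5.128965 = 5.330793
t=1.170000, u=5.330793: f=8.209421 → u ← 5.330793 + 0.39·8.209421 = 8.532467
t=1.560000, u=8.532467: f=13.139999 → u ← 8.532467 + 0.39·13.139999 = 13.657066
u(1.95) ≈ 13.6571

13.6571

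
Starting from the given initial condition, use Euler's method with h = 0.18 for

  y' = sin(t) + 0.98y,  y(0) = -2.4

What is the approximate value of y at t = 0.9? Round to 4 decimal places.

Euler: y_{n+1} = y_n + h·f(t_n, y_n).
t=0.000000, y=-2.400000: f=-2.352000 → y ← -2.400000 + 0.18·(-2.352000) = -2.823360
t=0.180000, y=-2.823360: f=-2.587863 → y ← -2.823360 + 0.18·(-2.587863) = -3.289175
t=0.360000, y=-3.289175: f=-2.871118 → y ← -3.289175 + 0.18·(-2.871118) = -3.805977
t=0.540000, y=-3.805977: f=-3.215721 → y ← -3.805977 + 0.18·(-3.215721) = -4.384806
t=0.720000, y=-4.384806: f=-3.637726 → y ← -4.384806 + 0.18·(-3.637726) = -5.039597
y(0.9) ≈ -5.0396

-5.0396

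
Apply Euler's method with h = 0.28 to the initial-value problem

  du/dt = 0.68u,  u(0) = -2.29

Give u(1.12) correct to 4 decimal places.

Euler: u_{n+1} = u_n + h·f(t_n, u_n).
t=0.000000, u=-2.290000: f=-1.557200 → u ← -2.290000 + 0.28·(-1.557200) = -2.726016
t=0.280000, u=-2.726016: f=-1.853691 → u ← -2.726016 + 0.28·(-1.853691) = -3.245049
t=0.560000, u=-3.245049: f=-2.206634 → u ← -3.245049 + 0.28·(-2.206634) = -3.862907
t=0.840000, u=-3.862907: f=-2.626777 → u ← -3.862907 + 0.28·(-2.626777) = -4.598404
u(1.12) ≈ -4.5984

-4.5984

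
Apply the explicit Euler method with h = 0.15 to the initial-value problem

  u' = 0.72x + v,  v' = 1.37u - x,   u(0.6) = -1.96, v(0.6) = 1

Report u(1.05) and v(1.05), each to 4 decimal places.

-1.4855, -0.4253

Euler on (u,v): u_{n+1} = u_n + h·u', v_{n+1} = v_n + h·v'.
0.600000: (-1.960000, 1.000000); f=(1.432000, -3.285200) → (-1.745200, 0.507220)
0.750000: (-1.745200, 0.507220); f=(1.047220, -3.140924) → (-1.588117, 0.036081)
0.900000: (-1.588117, 0.036081); f=(0.684081, -3.075720) → (-1.485505, -0.425277)
(u(1.05), v(1.05)) ≈ (-1.4855, -0.4253)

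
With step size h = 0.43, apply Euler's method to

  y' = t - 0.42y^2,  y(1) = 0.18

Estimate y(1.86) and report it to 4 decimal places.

1.1531

Euler: y_{n+1} = y_n + h·f(t_n, y_n).
t=1.000000, y=0.180000: f=0.986392 → y ← 0.180000 + 0.43·0.986392 = 0.604149
t=1.430000, y=0.604149: f=1.276702 → y ← 0.604149 + 0.43·1.276702 = 1.153130
y(1.86) ≈ 1.1531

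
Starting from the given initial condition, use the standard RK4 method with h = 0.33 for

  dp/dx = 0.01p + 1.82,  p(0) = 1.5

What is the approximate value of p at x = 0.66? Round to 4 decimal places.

RK4: k1 = f(x_n, p_n); k2 = f(x_n + h/2, p_n + (h/2)·k1); k3 = f(x_n + h/2, p_n + (h/2)·k2); k4 = f(x_n + h, p_n + h·k3); p_{n+1} = p_n + (h/6)·(k1 + 2k2 + 2k3 + k4).
x=0.000000, p=1.500000:
  k1 = f(0.000000, 1.500000) = 1.835000
  k2 = f(0.165000, 1.802775) = 1.838028
  k3 = f(0.165000, 1.803275) = 1.838033
  k4 = f(0.330000, 2.106551) = 1.841066
  p ← 1.500000 + (0.33/6)·(k1 + 2k2 + 2k3 + k4) = 2.106550
x=0.330000, p=2.106550:
  k1 = f(0.330000, 2.106550) = 1.841066
  k2 = f(0.495000, 2.410326) = 1.844103
  k3 = f(0.495000, 2.410827) = 1.844108
  k4 = f(0.660000, 2.715106) = 1.847151
  p ← 2.106550 + (0.33/6)·(k1 + 2k2 + 2k3 + k4) = 2.715105
p(0.66) ≈ 2.7151

2.7151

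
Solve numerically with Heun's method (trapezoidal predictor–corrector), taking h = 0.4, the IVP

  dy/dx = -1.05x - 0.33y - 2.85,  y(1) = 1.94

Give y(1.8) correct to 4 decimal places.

Heun: k1 = f(x_n, y_n); k2 = f(x_n + h, y_n + h·k1); y_{n+1} = y_n + (h/2)·(k1 + k2).
x=1.000000, y=1.940000:
  k1 = f(1.000000, 1.940000) = -4.540200
  k2 = f(1.400000, 0.123920) = -4.360894
  y ← 1.940000 + (0.4/2)·(-4.540200 + (-4.360894)) = 0.159781
x=1.400000, y=0.159781:
  k1 = f(1.400000, 0.159781) = -4.372728
  k2 = f(1.800000, -1.589310) = -4.215528
  y ← 0.159781 + (0.4/2)·(-4.372728 + (-4.215528)) = -1.557870
y(1.8) ≈ -1.5579

-1.5579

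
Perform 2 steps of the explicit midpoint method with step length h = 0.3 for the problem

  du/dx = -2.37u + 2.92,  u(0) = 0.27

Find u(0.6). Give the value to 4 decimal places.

0.9497

Midpoint: k1 = f(x_n, u_n); k2 = f(x_n + h/2, u_n + (h/2)·k1); u_{n+1} = u_n + h·k2.
x=0.000000, u=0.270000:
  k1 = f(0.000000, 0.270000) = 2.280100
  k2 = f(0.150000, 0.612015) = 1.469524
  u ← 0.270000 + 0.3·1.469524 = 0.710857
x=0.300000, u=0.710857:
  k1 = f(0.300000, 0.710857) = 1.235268
  k2 = f(0.450000, 0.896148) = 0.796130
  u ← 0.710857 + 0.3·0.796130 = 0.949696
u(0.6) ≈ 0.9497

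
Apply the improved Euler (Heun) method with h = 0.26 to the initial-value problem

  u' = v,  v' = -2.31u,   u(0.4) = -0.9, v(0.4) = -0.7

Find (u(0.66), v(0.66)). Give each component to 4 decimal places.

-1.0117, -0.1048

Heun on (u,v): k1 = f(x_n, state_n); k2 = f(x_n + h, state_n + h·k1); state_{n+1} = state_n + (h/2)·(k1 + k2).
0.400000: (-0.900000, -0.700000)
  k1 = (-0.700000, 2.079000)
  predictor → (-1.082000, -0.159460)
  k2 = (-0.159460, 2.499420)
  → (-1.011730, -0.104805)
(u(0.66), v(0.66)) ≈ (-1.0117, -0.1048)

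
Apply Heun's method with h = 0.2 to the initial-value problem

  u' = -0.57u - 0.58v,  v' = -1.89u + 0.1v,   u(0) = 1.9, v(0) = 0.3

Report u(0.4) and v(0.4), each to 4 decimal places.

1.5995, -1.0014

Heun on (u,v): k1 = f(x_n, state_n); k2 = f(x_n + h, state_n + h·k1); state_{n+1} = state_n + (h/2)·(k1 + k2).
0.000000: (1.900000, 0.300000)
  k1 = (-1.257000, -3.561000)
  predictor → (1.648600, -0.412200)
  k2 = (-0.700626, -3.157074)
  → (1.704237, -0.371807)
0.200000: (1.704237, -0.371807)
  k1 = (-0.755767, -3.258189)
  predictor → (1.553084, -1.023445)
  k2 = (-0.291660, -3.037673)
  → (1.599495, -1.001394)
(u(0.4), v(0.4)) ≈ (1.5995, -1.0014)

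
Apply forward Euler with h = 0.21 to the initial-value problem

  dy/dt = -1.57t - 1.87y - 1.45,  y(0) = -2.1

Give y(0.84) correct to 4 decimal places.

Euler: y_{n+1} = y_n + h·f(t_n, y_n).
t=0.000000, y=-2.100000: f=2.477000 → y ← -2.100000 + 0.21·2.477000 = -1.579830
t=0.210000, y=-1.579830: f=1.174582 → y ← -1.579830 + 0.21·1.174582 = -1.333168
t=0.420000, y=-1.333168: f=0.383624 → y ← -1.333168 + 0.21·0.383624 = -1.252607
t=0.630000, y=-1.252607: f=-0.096725 → y ← -1.252607 + 0.21·(-0.096725) = -1.272919
y(0.84) ≈ -1.2729

-1.2729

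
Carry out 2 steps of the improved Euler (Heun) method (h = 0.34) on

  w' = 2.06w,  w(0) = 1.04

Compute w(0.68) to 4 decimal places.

Heun: k1 = f(x_n, w_n); k2 = f(x_n + h, w_n + h·k1); w_{n+1} = w_n + (h/2)·(k1 + k2).
x=0.000000, w=1.040000:
  k1 = f(0.000000, 1.040000) = 2.142400
  k2 = f(0.340000, 1.768416) = 3.642937
  w ← 1.040000 + (0.34/2)·(2.142400 + 3.642937) = 2.023507
x=0.340000, w=2.023507:
  k1 = f(0.340000, 2.023507) = 4.168425
  k2 = f(0.680000, 3.440772) = 7.087990
  w ← 2.023507 + (0.34/2)·(4.168425 + 7.087990) = 3.937098
w(0.68) ≈ 3.9371

3.9371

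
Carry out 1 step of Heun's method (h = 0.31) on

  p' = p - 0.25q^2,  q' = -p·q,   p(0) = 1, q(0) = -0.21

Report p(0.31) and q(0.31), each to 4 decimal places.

Heun on (p,q): k1 = f(t_n, state_n); k2 = f(t_n + h, state_n + h·k1); state_{n+1} = state_n + (h/2)·(k1 + k2).
0.000000: (1.000000, -0.210000)
  k1 = (0.988975, 0.210000)
  predictor → (1.306582, -0.144900)
  k2 = (1.301333, 0.189324)
  → (1.354998, -0.148105)
(p(0.31), q(0.31)) ≈ (1.3550, -0.1481)

1.3550, -0.1481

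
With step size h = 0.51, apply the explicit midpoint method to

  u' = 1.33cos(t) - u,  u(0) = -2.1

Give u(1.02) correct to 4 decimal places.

-0.1693

Midpoint: k1 = f(t_n, u_n); k2 = f(t_n + h/2, u_n + (h/2)·k1); u_{n+1} = u_n + h·k2.
t=0.000000, u=-2.100000:
  k1 = f(0.000000, -2.100000) = 3.430000
  k2 = f(0.255000, -1.225350) = 2.512342
  u ← -2.100000 + 0.51·2.512342 = -0.818705
t=0.510000, u=-0.818705:
  k1 = f(0.510000, -0.818705) = 1.979456
  k2 = f(0.765000, -0.313944) = 1.273383
  u ← -0.818705 + 0.51·1.273383 = -0.169280
u(1.02) ≈ -0.1693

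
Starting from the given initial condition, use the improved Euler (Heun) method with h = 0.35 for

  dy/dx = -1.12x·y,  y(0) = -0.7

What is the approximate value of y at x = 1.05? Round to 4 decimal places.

-0.3782

Heun: k1 = f(x_n, y_n); k2 = f(x_n + h, y_n + h·k1); y_{n+1} = y_n + (h/2)·(k1 + k2).
x=0.000000, y=-0.700000:
  k1 = f(0.000000, -0.700000) = 0.000000
  k2 = f(0.350000, -0.700000) = 0.274400
  y ← -0.700000 + (0.35/2)·(0.000000 + 0.274400) = -0.651980
x=0.350000, y=-0.651980:
  k1 = f(0.350000, -0.651980) = 0.255576
  k2 = f(0.700000, -0.562528) = 0.441022
  y ← -0.651980 + (0.35/2)·(0.255576 + 0.441022) = -0.530075
x=0.700000, y=-0.530075:
  k1 = f(0.700000, -0.530075) = 0.415579
  k2 = f(1.050000, -0.384623) = 0.452316
  y ← -0.530075 + (0.35/2)·(0.415579 + 0.452316) = -0.378194
y(1.05) ≈ -0.3782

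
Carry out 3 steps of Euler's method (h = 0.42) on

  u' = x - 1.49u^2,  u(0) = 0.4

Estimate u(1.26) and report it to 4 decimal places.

0.6624

Euler: u_{n+1} = u_n + h·f(x_n, u_n).
x=0.000000, u=0.400000: f=-0.238400 → u ← 0.400000 + 0.42·(-0.238400) = 0.299872
x=0.420000, u=0.299872: f=0.286014 → u ← 0.299872 + 0.42·0.286014 = 0.419998
x=0.840000, u=0.419998: f=0.577166 → u ← 0.419998 + 0.42·0.577166 = 0.662408
u(1.26) ≈ 0.6624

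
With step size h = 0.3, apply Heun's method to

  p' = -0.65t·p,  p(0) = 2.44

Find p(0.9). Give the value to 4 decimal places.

1.8740

Heun: k1 = f(t_n, p_n); k2 = f(t_n + h, p_n + h·k1); p_{n+1} = p_n + (h/2)·(k1 + k2).
t=0.000000, p=2.440000:
  k1 = f(0.000000, 2.440000) = 0.000000
  k2 = f(0.300000, 2.440000) = -0.475800
  p ← 2.440000 + (0.3/2)·(0.000000 + (-0.475800)) = 2.368630
t=0.300000, p=2.368630:
  k1 = f(0.300000, 2.368630) = -0.461883
  k2 = f(0.600000, 2.230065) = -0.869725
  p ← 2.368630 + (0.3/2)·(-0.461883 + (-0.869725)) = 2.168889
t=0.600000, p=2.168889:
  k1 = f(0.600000, 2.168889) = -0.845867
  k2 = f(0.900000, 1.915129) = -1.120350
  p ← 2.168889 + (0.3/2)·(-0.845867 + (-1.120350)) = 1.873956
p(0.9) ≈ 1.8740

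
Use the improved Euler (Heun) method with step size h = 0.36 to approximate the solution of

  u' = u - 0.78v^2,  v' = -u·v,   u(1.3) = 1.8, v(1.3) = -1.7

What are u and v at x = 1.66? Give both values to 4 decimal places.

1.9625, -0.9729

Heun on (u,v): k1 = f(x_n, state_n); k2 = f(x_n + h, state_n + h·k1); state_{n+1} = state_n + (h/2)·(k1 + k2).
1.300000: (1.800000, -1.700000)
  k1 = (-0.454200, 3.060000)
  predictor → (1.636488, -0.598400)
  k2 = (1.357184, 0.979274)
  → (1.962537, -0.972931)
(u(1.66), v(1.66)) ≈ (1.9625, -0.9729)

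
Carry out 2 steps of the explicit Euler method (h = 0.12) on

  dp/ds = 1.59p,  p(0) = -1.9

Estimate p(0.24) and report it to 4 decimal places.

-2.6942

Euler: p_{n+1} = p_n + h·f(s_n, p_n).
s=0.000000, p=-1.900000: f=-3.021000 → p ← -1.900000 + 0.12·(-3.021000) = -2.262520
s=0.120000, p=-2.262520: f=-3.597407 → p ← -2.262520 + 0.12·(-3.597407) = -2.694209
p(0.24) ≈ -2.6942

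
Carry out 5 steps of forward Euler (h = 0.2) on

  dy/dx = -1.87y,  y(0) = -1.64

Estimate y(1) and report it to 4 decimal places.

Euler: y_{n+1} = y_n + h·f(x_n, y_n).
x=0.000000, y=-1.640000: f=3.066800 → y ← -1.640000 + 0.2·3.066800 = -1.026640
x=0.200000, y=-1.026640: f=1.919817 → y ← -1.026640 + 0.2·1.919817 = -0.642677
x=0.400000, y=-0.642677: f=1.201805 → y ← -0.642677 + 0.2·1.201805 = -0.402316
x=0.600000, y=-0.402316: f=0.752330 → y ← -0.402316 + 0.2·0.752330 = -0.251850
x=0.800000, y=-0.251850: f=0.470959 → y ← -0.251850 + 0.2·0.470959 = -0.157658
y(1) ≈ -0.1577

-0.1577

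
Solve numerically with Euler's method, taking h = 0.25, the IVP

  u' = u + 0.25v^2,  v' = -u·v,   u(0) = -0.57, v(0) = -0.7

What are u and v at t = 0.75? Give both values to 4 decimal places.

Euler on (u,v): u_{n+1} = u_n + h·u', v_{n+1} = v_n + h·v'.
0.000000: (-0.570000, -0.700000); f=(-0.447500, -0.399000) → (-0.681875, -0.799750)
0.250000: (-0.681875, -0.799750); f=(-0.521975, -0.545330) → (-0.812369, -0.936082)
0.500000: (-0.812369, -0.936082); f=(-0.593306, -0.760444) → (-0.960695, -1.126193)
(u(0.75), v(0.75)) ≈ (-0.9607, -1.1262)

-0.9607, -1.1262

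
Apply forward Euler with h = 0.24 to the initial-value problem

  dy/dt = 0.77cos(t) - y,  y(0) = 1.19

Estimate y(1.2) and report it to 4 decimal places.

Euler: y_{n+1} = y_n + h·f(t_n, y_n).
t=0.000000, y=1.190000: f=-0.420000 → y ← 1.190000 + 0.24·(-0.420000) = 1.089200
t=0.240000, y=1.089200: f=-0.341270 → y ← 1.089200 + 0.24·(-0.341270) = 1.007295
t=0.480000, y=1.007295: f=-0.324309 → y ← 1.007295 + 0.24·(-0.324309) = 0.929461
t=0.720000, y=0.929461: f=-0.350571 → y ← 0.929461 + 0.24·(-0.350571) = 0.845324
t=0.960000, y=0.845324: f=-0.403714 → y ← 0.845324 + 0.24·(-0.403714) = 0.748433
y(1.2) ≈ 0.7484

0.7484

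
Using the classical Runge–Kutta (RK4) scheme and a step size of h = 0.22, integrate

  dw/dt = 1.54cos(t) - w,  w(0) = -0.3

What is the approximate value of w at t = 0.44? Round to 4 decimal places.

RK4: k1 = f(t_n, w_n); k2 = f(t_n + h/2, w_n + (h/2)·k1); k3 = f(t_n + h/2, w_n + (h/2)·k2); k4 = f(t_n + h, w_n + h·k3); w_{n+1} = w_n + (h/6)·(k1 + 2k2 + 2k3 + k4).
t=0.000000, w=-0.300000:
  k1 = f(0.000000, -0.300000) = 1.840000
  k2 = f(0.110000, -0.097600) = 1.628292
  k3 = f(0.110000, -0.120888) = 1.651580
  k4 = f(0.220000, 0.063348) = 1.439534
  w ← -0.300000 + (0.22/6)·(k1 + 2k2 + 2k3 + k4) = 0.060774
t=0.220000, w=0.060774:
  k1 = f(0.220000, 0.060774) = 1.442108
  k2 = f(0.330000, 0.219406) = 1.237500
  k3 = f(0.330000, 0.196899) = 1.260007
  k4 = f(0.440000, 0.337975) = 1.055343
  w ← 0.060774 + (0.22/6)·(k1 + 2k2 + 2k3 + k4) = 0.335497
w(0.44) ≈ 0.3355

0.3355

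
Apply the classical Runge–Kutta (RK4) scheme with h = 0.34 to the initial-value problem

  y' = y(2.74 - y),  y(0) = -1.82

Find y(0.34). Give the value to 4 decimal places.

RK4: k1 = f(x_n, y_n); k2 = f(x_n + h/2, y_n + (h/2)·k1); k3 = f(x_n + h/2, y_n + (h/2)·k2); k4 = f(x_n + h, y_n + h·k3); y_{n+1} = y_n + (h/6)·(k1 + 2k2 + 2k3 + k4).
x=0.000000, y=-1.820000:
  k1 = f(0.000000, -1.820000) = -8.299200
  k2 = f(0.170000, -3.230864) = -19.291050
  k3 = f(0.170000, -5.099478) = -39.977251
  k4 = f(0.340000, -15.412265) = -279.767531
  y ← -1.820000 + (0.34/6)·(k1 + 2k2 + 2k3 + k4) = -24.860855
y(0.34) ≈ -24.8609

-24.8609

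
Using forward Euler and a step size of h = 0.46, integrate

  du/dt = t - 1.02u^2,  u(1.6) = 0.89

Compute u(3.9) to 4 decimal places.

Euler: u_{n+1} = u_n + h·f(t_n, u_n).
t=1.600000, u=0.890000: f=0.792058 → u ← 0.890000 + 0.46·0.792058 = 1.254347
t=2.060000, u=1.254347: f=0.455147 → u ← 1.254347 + 0.46·0.455147 = 1.463714
t=2.520000, u=1.463714: f=0.334692 → u ← 1.463714 + 0.46·0.334692 = 1.617672
t=2.980000, u=1.617672: f=0.310799 → u ← 1.617672 + 0.46·0.310799 = 1.760640
t=3.440000, u=1.760640: f=0.278150 → u ← 1.760640 + 0.46·0.278150 = 1.888589
u(3.9) ≈ 1.8886

1.8886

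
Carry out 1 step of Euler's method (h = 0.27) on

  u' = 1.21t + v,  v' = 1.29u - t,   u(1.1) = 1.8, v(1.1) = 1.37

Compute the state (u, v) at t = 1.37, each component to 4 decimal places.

Euler on (u,v): u_{n+1} = u_n + h·u', v_{n+1} = v_n + h·v'.
1.100000: (1.800000, 1.370000); f=(2.701000, 1.222000) → (2.529270, 1.699940)
(u(1.37), v(1.37)) ≈ (2.5293, 1.6999)

2.5293, 1.6999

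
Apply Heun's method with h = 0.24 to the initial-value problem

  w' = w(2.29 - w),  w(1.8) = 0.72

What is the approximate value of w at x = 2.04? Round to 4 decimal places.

1.0101

Heun: k1 = f(x_n, w_n); k2 = f(x_n + h, w_n + h·k1); w_{n+1} = w_n + (h/2)·(k1 + k2).
x=1.800000, w=0.720000:
  k1 = f(1.800000, 0.720000) = 1.130400
  k2 = f(2.040000, 0.991296) = 1.287400
  w ← 0.720000 + (0.24/2)·(1.130400 + 1.287400) = 1.010136
w(2.04) ≈ 1.0101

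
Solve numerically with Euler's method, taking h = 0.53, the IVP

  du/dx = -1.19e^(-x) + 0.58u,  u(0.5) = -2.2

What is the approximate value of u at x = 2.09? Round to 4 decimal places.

Euler: u_{n+1} = u_n + h·f(x_n, u_n).
x=0.500000, u=-2.200000: f=-1.997771 → u ← -2.200000 + 0.53·(-1.997771) = -3.258819
x=1.030000, u=-3.258819: f=-2.314953 → u ← -3.258819 + 0.53·(-2.314953) = -4.485744
x=1.560000, u=-4.485744: f=-2.851794 → u ← -4.485744 + 0.53·(-2.851794) = -5.997195
u(2.09) ≈ -5.9972

-5.9972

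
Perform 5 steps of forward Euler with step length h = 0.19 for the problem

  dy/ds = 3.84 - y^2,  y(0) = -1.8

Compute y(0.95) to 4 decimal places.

Euler: y_{n+1} = y_n + h·f(s_n, y_n).
s=0.000000, y=-1.800000: f=0.600000 → y ← -1.800000 + 0.19·0.600000 = -1.686000
s=0.190000, y=-1.686000: f=0.997404 → y ← -1.686000 + 0.19·0.997404 = -1.496493
s=0.380000, y=-1.496493: f=1.600508 → y ← -1.496493 + 0.19·1.600508 = -1.192397
s=0.570000, y=-1.192397: f=2.418190 → y ← -1.192397 + 0.19·2.418190 = -0.732941
s=0.760000, y=-0.732941: f=3.302798 → y ← -0.732941 + 0.19·3.302798 = -0.105409
y(0.95) ≈ -0.1054

-0.1054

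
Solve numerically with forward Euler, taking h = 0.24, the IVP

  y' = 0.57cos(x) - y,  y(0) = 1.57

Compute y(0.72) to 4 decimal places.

0.9905

Euler: y_{n+1} = y_n + h·f(x_n, y_n).
x=0.000000, y=1.570000: f=-1.000000 → y ← 1.570000 + 0.24·(-1.000000) = 1.330000
x=0.240000, y=1.330000: f=-0.776337 → y ← 1.330000 + 0.24·(-0.776337) = 1.143679
x=0.480000, y=1.143679: f=-0.638092 → y ← 1.143679 + 0.24·(-0.638092) = 0.990537
y(0.72) ≈ 0.9905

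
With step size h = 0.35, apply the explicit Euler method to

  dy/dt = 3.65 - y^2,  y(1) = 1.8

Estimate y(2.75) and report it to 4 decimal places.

1.9109

Euler: y_{n+1} = y_n + h·f(t_n, y_n).
t=1.000000, y=1.800000: f=0.410000 → y ← 1.800000 + 0.35·0.410000 = 1.943500
t=1.350000, y=1.943500: f=-0.127192 → y ← 1.943500 + 0.35·(-0.127192) = 1.898983
t=1.700000, y=1.898983: f=0.043865 → y ← 1.898983 + 0.35·0.043865 = 1.914335
t=2.050000, y=1.914335: f=-0.014680 → y ← 1.914335 + 0.35·(-0.014680) = 1.909197
t=2.400000, y=1.909197: f=0.004965 → y ← 1.909197 + 0.35·0.004965 = 1.910935
y(2.75) ≈ 1.9109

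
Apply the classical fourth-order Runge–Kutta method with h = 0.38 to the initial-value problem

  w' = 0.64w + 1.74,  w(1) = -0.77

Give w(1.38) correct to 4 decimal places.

-0.2335

RK4: k1 = f(t_n, w_n); k2 = f(t_n + h/2, w_n + (h/2)·k1); k3 = f(t_n + h/2, w_n + (h/2)·k2); k4 = f(t_n + h, w_n + h·k3); w_{n+1} = w_n + (h/6)·(k1 + 2k2 + 2k3 + k4).
t=1.000000, w=-0.770000:
  k1 = f(1.000000, -0.770000) = 1.247200
  k2 = f(1.190000, -0.533032) = 1.398860
  k3 = f(1.190000, -0.504217) = 1.417301
  k4 = f(1.380000, -0.231425) = 1.591888
  w ← -0.770000 + (0.38/6)·(k1 + 2k2 + 2k3 + k4) = -0.233477
w(1.38) ≈ -0.2335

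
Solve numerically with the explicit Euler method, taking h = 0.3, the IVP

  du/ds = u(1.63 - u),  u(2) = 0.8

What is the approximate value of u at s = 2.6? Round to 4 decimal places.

1.1883

Euler: u_{n+1} = u_n + h·f(s_n, u_n).
s=2.000000, u=0.800000: f=0.664000 → u ← 0.800000 + 0.3·0.664000 = 0.999200
s=2.300000, u=0.999200: f=0.630295 → u ← 0.999200 + 0.3·0.630295 = 1.188289
u(2.6) ≈ 1.1883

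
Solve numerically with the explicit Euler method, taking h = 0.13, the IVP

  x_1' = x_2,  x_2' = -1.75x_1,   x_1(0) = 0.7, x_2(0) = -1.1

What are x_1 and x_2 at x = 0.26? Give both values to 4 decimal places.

0.3933, -1.3860

Euler on (x_1,x_2): x_1_{n+1} = x_1_n + h·x_1', x_2_{n+1} = x_2_n + h·x_2'.
0.000000: (0.700000, -1.100000); f=(-1.100000, -1.225000) → (0.557000, -1.259250)
0.130000: (0.557000, -1.259250); f=(-1.259250, -0.974750) → (0.393297, -1.385968)
(x_1(0.26), x_2(0.26)) ≈ (0.3933, -1.3860)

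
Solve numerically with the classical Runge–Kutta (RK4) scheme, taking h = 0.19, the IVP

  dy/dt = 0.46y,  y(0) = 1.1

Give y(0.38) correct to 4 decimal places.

RK4: k1 = f(t_n, y_n); k2 = f(t_n + h/2, y_n + (h/2)·k1); k3 = f(t_n + h/2, y_n + (h/2)·k2); k4 = f(t_n + h, y_n + h·k3); y_{n+1} = y_n + (h/6)·(k1 + 2k2 + 2k3 + k4).
t=0.000000, y=1.100000:
  k1 = f(0.000000, 1.100000) = 0.506000
  k2 = f(0.095000, 1.148070) = 0.528112
  k3 = f(0.095000, 1.150171) = 0.529079
  k4 = f(0.190000, 1.200525) = 0.552241
  y ← 1.100000 + (0.19/6)·(k1 + 2k2 + 2k3 + k4) = 1.200466
t=0.190000, y=1.200466:
  k1 = f(0.190000, 1.200466) = 0.552215
  k2 = f(0.285000, 1.252927) = 0.576346
  k3 = f(0.285000, 1.255219) = 0.577401
  k4 = f(0.380000, 1.310173) = 0.602679
  y ← 1.200466 + (0.19/6)·(k1 + 2k2 + 2k3 + k4) = 1.310109
y(0.38) ≈ 1.3101

1.3101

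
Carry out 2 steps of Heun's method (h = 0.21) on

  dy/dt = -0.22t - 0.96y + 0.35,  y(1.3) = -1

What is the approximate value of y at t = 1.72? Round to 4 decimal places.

-0.6659

Heun: k1 = f(t_n, y_n); k2 = f(t_n + h, y_n + h·k1); y_{n+1} = y_n + (h/2)·(k1 + k2).
t=1.300000, y=-1.000000:
  k1 = f(1.300000, -1.000000) = 1.024000
  k2 = f(1.510000, -0.784960) = 0.771362
  y ← -1.000000 + (0.21/2)·(1.024000 + 0.771362) = -0.811487
t=1.510000, y=-0.811487:
  k1 = f(1.510000, -0.811487) = 0.796828
  k2 = f(1.720000, -0.644153) = 0.589987
  y ← -0.811487 + (0.21/2)·(0.796828 + 0.589987) = -0.665871
y(1.72) ≈ -0.6659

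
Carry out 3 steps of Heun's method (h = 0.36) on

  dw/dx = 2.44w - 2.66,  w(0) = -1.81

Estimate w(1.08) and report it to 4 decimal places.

Heun: k1 = f(x_n, w_n); k2 = f(x_n + h, w_n + h·k1); w_{n+1} = w_n + (h/2)·(k1 + k2).
x=0.000000, w=-1.810000:
  k1 = f(0.000000, -1.810000) = -7.076400
  k2 = f(0.360000, -4.357504) = -13.292310
  w ← -1.810000 + (0.36/2)·(-7.076400 + (-13.292310)) = -5.476368
x=0.360000, w=-5.476368:
  k1 = f(0.360000, -5.476368) = -16.022337
  k2 = f(0.720000, -11.244409) = -30.096358
  w ← -5.476368 + (0.36/2)·(-16.022337 + (-30.096358)) = -13.777733
x=0.720000, w=-13.777733:
  k1 = f(0.720000, -13.777733) = -36.277669
  k2 = f(1.080000, -26.837694) = -68.143973
  w ← -13.777733 + (0.36/2)·(-36.277669 + (-68.143973)) = -32.573628
w(1.08) ≈ -32.5736

-32.5736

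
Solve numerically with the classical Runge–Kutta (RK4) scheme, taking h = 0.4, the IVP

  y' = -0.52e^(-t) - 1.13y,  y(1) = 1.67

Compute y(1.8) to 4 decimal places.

0.6113

RK4: k1 = f(t_n, y_n); k2 = f(t_n + h/2, y_n + (h/2)·k1); k3 = f(t_n + h/2, y_n + (h/2)·k2); k4 = f(t_n + h, y_n + h·k3); y_{n+1} = y_n + (h/6)·(k1 + 2k2 + 2k3 + k4).
t=1.000000, y=1.670000:
  k1 = f(1.000000, 1.670000) = -2.078397
  k2 = f(1.200000, 1.254321) = -1.574003
  k3 = f(1.200000, 1.355199) = -1.687996
  k4 = f(1.400000, 0.994801) = -1.252356
  y ← 1.670000 + (0.4/6)·(k1 + 2k2 + 2k3 + k4) = 1.013017
t=1.400000, y=1.013017:
  k1 = f(1.400000, 1.013017) = -1.272939
  k2 = f(1.600000, 0.758429) = -0.962011
  k3 = f(1.600000, 0.820614) = -1.032280
  k4 = f(1.800000, 0.600104) = -0.764073
  y ← 1.013017 + (0.4/6)·(k1 + 2k2 + 2k3 + k4) = 0.611310
y(1.8) ≈ 0.6113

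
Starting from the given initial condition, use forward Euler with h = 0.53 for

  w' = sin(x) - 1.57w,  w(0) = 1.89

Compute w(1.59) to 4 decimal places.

Euler: w_{n+1} = w_n + h·f(x_n, w_n).
x=0.000000, w=1.890000: f=-2.967300 → w ← 1.890000 + 0.53·(-2.967300) = 0.317331
x=0.530000, w=0.317331: f=0.007324 → w ← 0.317331 + 0.53·0.007324 = 0.321213
x=1.060000, w=0.321213: f=0.368052 → w ← 0.321213 + 0.53·0.368052 = 0.516280
w(1.59) ≈ 0.5163

0.5163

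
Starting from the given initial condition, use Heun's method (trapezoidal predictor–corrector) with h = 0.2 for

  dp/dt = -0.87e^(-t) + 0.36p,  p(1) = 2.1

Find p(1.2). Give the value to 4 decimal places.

Heun: k1 = f(t_n, p_n); k2 = f(t_n + h, p_n + h·k1); p_{n+1} = p_n + (h/2)·(k1 + k2).
t=1.000000, p=2.100000:
  k1 = f(1.000000, 2.100000) = 0.435945
  k2 = f(1.200000, 2.187189) = 0.525349
  p ← 2.100000 + (0.2/2)·(0.435945 + 0.525349) = 2.196129
p(1.2) ≈ 2.1961

2.1961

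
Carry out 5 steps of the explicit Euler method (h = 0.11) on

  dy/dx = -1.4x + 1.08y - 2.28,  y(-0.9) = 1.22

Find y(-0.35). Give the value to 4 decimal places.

Euler: y_{n+1} = y_n + h·f(x_n, y_n).
x=-0.900000, y=1.220000: f=0.297600 → y ← 1.220000 + 0.11·0.297600 = 1.252736
x=-0.790000, y=1.252736: f=0.178955 → y ← 1.252736 + 0.11·0.178955 = 1.272421
x=-0.680000, y=1.272421: f=0.046215 → y ← 1.272421 + 0.11·0.046215 = 1.277505
x=-0.570000, y=1.277505: f=-0.102295 → y ← 1.277505 + 0.11·(-0.102295) = 1.266252
x=-0.460000, y=1.266252: f=-0.268448 → y ← 1.266252 + 0.11·(-0.268448) = 1.236723
y(-0.35) ≈ 1.2367

1.2367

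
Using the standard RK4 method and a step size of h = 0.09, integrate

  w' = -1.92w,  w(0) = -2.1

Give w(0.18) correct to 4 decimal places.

-1.4864

RK4: k1 = f(x_n, w_n); k2 = f(x_n + h/2, w_n + (h/2)·k1); k3 = f(x_n + h/2, w_n + (h/2)·k2); k4 = f(x_n + h, w_n + h·k3); w_{n+1} = w_n + (h/6)·(k1 + 2k2 + 2k3 + k4).
x=0.000000, w=-2.100000:
  k1 = f(0.000000, -2.100000) = 4.032000
  k2 = f(0.045000, -1.918560) = 3.683635
  k3 = f(0.045000, -1.934236) = 3.713734
  k4 = f(0.090000, -1.765764) = 3.390267
  w ← -2.100000 + (0.09/6)·(k1 + 2k2 + 2k3 + k4) = -1.766745
x=0.090000, w=-1.766745:
  k1 = f(0.090000, -1.766745) = 3.392150
  k2 = f(0.135000, -1.614098) = 3.099068
  k3 = f(0.135000, -1.627287) = 3.124391
  k4 = f(0.180000, -1.485550) = 2.852256
  w ← -1.766745 + (0.09/6)·(k1 + 2k2 + 2k3 + k4) = -1.486375
w(0.18) ≈ -1.4864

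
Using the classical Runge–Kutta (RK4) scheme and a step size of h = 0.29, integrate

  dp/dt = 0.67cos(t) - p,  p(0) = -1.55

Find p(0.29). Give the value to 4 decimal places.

RK4: k1 = f(t_n, p_n); k2 = f(t_n + h/2, p_n + (h/2)·k1); k3 = f(t_n + h/2, p_n + (h/2)·k2); k4 = f(t_n + h, p_n + h·k3); p_{n+1} = p_n + (h/6)·(k1 + 2k2 + 2k3 + k4).
t=0.000000, p=-1.550000:
  k1 = f(0.000000, -1.550000) = 2.220000
  k2 = f(0.145000, -1.228100) = 1.891069
  k3 = f(0.145000, -1.275795) = 1.938764
  k4 = f(0.290000, -0.987758) = 1.629782
  p ← -1.550000 + (0.29/6)·(k1 + 2k2 + 2k3 + k4) = -0.993710
p(0.29) ≈ -0.9937

-0.9937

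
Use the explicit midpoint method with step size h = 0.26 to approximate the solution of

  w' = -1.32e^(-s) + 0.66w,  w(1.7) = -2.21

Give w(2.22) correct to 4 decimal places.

Midpoint: k1 = f(s_n, w_n); k2 = f(s_n + h/2, w_n + (h/2)·k1); w_{n+1} = w_n + h·k2.
s=1.700000, w=-2.210000:
  k1 = f(1.700000, -2.210000) = -1.699742
  k2 = f(1.830000, -2.430966) = -1.816184
  w ← -2.210000 + 0.26·(-1.816184) = -2.682208
s=1.960000, w=-2.682208:
  k1 = f(1.960000, -2.682208) = -1.956190
  k2 = f(2.090000, -2.936513) = -2.101365
  w ← -2.682208 + 0.26·(-2.101365) = -3.228563
w(2.22) ≈ -3.2286

-3.2286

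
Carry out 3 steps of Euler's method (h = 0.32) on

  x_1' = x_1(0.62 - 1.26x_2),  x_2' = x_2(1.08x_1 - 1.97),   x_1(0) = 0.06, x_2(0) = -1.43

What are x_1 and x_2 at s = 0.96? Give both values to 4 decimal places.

0.1955, -0.0957

Euler on (x_1,x_2): x_1_{n+1} = x_1_n + h·x_1', x_2_{n+1} = x_2_n + h·x_2'.
0.000000: (0.060000, -1.430000); f=(0.145308, 2.724436) → (0.106499, -0.558180)
0.320000: (0.106499, -0.558180); f=(0.140930, 1.035414) → (0.151596, -0.226848)
0.640000: (0.151596, -0.226848); f=(0.137320, 0.409750) → (0.195539, -0.095728)
(x_1(0.96), x_2(0.96)) ≈ (0.1955, -0.0957)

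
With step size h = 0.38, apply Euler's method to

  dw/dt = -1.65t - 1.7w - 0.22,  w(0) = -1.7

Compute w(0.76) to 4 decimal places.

Euler: w_{n+1} = w_n + h·f(t_n, w_n).
t=0.000000, w=-1.700000: f=2.670000 → w ← -1.700000 + 0.38·2.670000 = -0.685400
t=0.380000, w=-0.685400: f=0.318180 → w ← -0.685400 + 0.38·0.318180 = -0.564492
w(0.76) ≈ -0.5645

-0.5645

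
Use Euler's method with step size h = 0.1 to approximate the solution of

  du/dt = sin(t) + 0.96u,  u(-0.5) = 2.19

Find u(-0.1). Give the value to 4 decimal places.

Euler: u_{n+1} = u_n + h·f(t_n, u_n).
t=-0.500000, u=2.190000: f=1.622974 → u ← 2.190000 + 0.1·1.622974 = 2.352297
t=-0.400000, u=2.352297: f=1.868787 → u ← 2.352297 + 0.1·1.868787 = 2.539176
t=-0.300000, u=2.539176: f=2.142089 → u ← 2.539176 + 0.1·2.142089 = 2.753385
t=-0.200000, u=2.753385: f=2.444580 → u ← 2.753385 + 0.1·2.444580 = 2.997843
u(-0.1) ≈ 2.9978

2.9978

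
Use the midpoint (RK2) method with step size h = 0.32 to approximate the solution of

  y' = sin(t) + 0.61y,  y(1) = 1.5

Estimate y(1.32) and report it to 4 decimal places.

Midpoint: k1 = f(t_n, y_n); k2 = f(t_n + h/2, y_n + (h/2)·k1); y_{n+1} = y_n + h·k2.
t=1.000000, y=1.500000:
  k1 = f(1.000000, 1.500000) = 1.756471
  k2 = f(1.160000, 1.781035) = 2.003235
  y ← 1.500000 + 0.32·2.003235 = 2.141035
y(1.32) ≈ 2.1410

2.1410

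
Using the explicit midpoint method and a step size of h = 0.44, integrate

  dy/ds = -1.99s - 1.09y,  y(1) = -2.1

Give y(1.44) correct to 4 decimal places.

-2.1926

Midpoint: k1 = f(s_n, y_n); k2 = f(s_n + h/2, y_n + (h/2)·k1); y_{n+1} = y_n + h·k2.
s=1.000000, y=-2.100000:
  k1 = f(1.000000, -2.100000) = 0.299000
  k2 = f(1.220000, -2.034220) = -0.210500
  y ← -2.100000 + 0.44·(-0.210500) = -2.192620
y(1.44) ≈ -2.1926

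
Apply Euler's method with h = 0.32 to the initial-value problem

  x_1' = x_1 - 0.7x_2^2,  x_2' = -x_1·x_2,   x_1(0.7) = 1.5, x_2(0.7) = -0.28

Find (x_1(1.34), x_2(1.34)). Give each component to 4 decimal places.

2.5857, -0.0542

Euler on (x_1,x_2): x_1_{n+1} = x_1_n + h·x_1', x_2_{n+1} = x_2_n + h·x_2'.
0.700000: (1.500000, -0.280000); f=(1.445120, 0.420000) → (1.962438, -0.145600)
1.020000: (1.962438, -0.145600); f=(1.947599, 0.285731) → (2.585670, -0.054166)
(x_1(1.34), x_2(1.34)) ≈ (2.5857, -0.0542)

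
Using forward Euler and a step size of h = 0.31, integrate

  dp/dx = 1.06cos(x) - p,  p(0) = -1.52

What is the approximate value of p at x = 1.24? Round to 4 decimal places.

0.2934

Euler: p_{n+1} = p_n + h·f(x_n, p_n).
x=0.000000, p=-1.520000: f=2.580000 → p ← -1.520000 + 0.31·2.580000 = -0.720200
x=0.310000, p=-0.720200: f=1.729674 → p ← -0.720200 + 0.31·1.729674 = -0.184001
x=0.620000, p=-0.184001: f=1.046712 → p ← -0.184001 + 0.31·1.046712 = 0.140480
x=0.930000, p=0.140480: f=0.493224 → p ← 0.140480 + 0.31·0.493224 = 0.293379
p(1.24) ≈ 0.2934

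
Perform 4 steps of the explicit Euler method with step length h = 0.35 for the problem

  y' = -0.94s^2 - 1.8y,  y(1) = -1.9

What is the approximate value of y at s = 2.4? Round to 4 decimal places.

-1.8688

Euler: y_{n+1} = y_n + h·f(s_n, y_n).
s=1.000000, y=-1.900000: f=2.480000 → y ← -1.900000 + 0.35·2.480000 = -1.032000
s=1.350000, y=-1.032000: f=0.144450 → y ← -1.032000 + 0.35·0.144450 = -0.981442
s=1.700000, y=-0.981442: f=-0.950003 → y ← -0.981442 + 0.35·(-0.950003) = -1.313944
s=2.050000, y=-1.313944: f=-1.585251 → y ← -1.313944 + 0.35·(-1.585251) = -1.868782
y(2.4) ≈ -1.8688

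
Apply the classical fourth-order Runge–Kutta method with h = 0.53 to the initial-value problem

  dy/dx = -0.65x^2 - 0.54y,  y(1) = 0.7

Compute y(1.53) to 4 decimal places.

0.0297

RK4: k1 = f(x_n, y_n); k2 = f(x_n + h/2, y_n + (h/2)·k1); k3 = f(x_n + h/2, y_n + (h/2)·k2); k4 = f(x_n + h, y_n + h·k3); y_{n+1} = y_n + (h/6)·(k1 + 2k2 + 2k3 + k4).
x=1.000000, y=0.700000:
  k1 = f(1.000000, 0.700000) = -1.028000
  k2 = f(1.265000, 0.427580) = -1.271039
  k3 = f(1.265000, 0.363175) = -1.236261
  k4 = f(1.530000, 0.044782) = -1.545767
  y ← 0.700000 + (0.53/6)·(k1 + 2k2 + 2k3 + k4) = 0.029694
y(1.53) ≈ 0.0297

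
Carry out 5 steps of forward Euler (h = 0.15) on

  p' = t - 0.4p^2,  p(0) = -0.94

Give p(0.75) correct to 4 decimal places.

Euler: p_{n+1} = p_n + h·f(t_n, p_n).
t=0.000000, p=-0.940000: f=-0.353440 → p ← -0.940000 + 0.15·(-0.353440) = -0.993016
t=0.150000, p=-0.993016: f=-0.244432 → p ← -0.993016 + 0.15·(-0.244432) = -1.029681
t=0.300000, p=-1.029681: f=-0.124097 → p ← -1.029681 + 0.15·(-0.124097) = -1.048295
t=0.450000, p=-1.048295: f=0.010431 → p ← -1.048295 + 0.15·0.010431 = -1.046731
t=0.600000, p=-1.046731: f=0.161742 → p ← -1.046731 + 0.15·0.161742 = -1.022470
p(0.75) ≈ -1.0225

-1.0225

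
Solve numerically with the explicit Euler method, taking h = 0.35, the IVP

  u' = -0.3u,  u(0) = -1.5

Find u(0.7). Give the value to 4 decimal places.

-1.2015

Euler: u_{n+1} = u_n + h·f(x_n, u_n).
x=0.000000, u=-1.500000: f=0.450000 → u ← -1.500000 + 0.35·0.450000 = -1.342500
x=0.350000, u=-1.342500: f=0.402750 → u ← -1.342500 + 0.35·0.402750 = -1.201538
u(0.7) ≈ -1.2015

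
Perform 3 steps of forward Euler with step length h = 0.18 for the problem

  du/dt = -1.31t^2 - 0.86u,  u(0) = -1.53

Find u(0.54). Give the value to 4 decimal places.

-0.9608

Euler: u_{n+1} = u_n + h·f(t_n, u_n).
t=0.000000, u=-1.530000: f=1.315800 → u ← -1.530000 + 0.18·1.315800 = -1.293156
t=0.180000, u=-1.293156: f=1.069670 → u ← -1.293156 + 0.18·1.069670 = -1.100615
t=0.360000, u=-1.100615: f=0.776753 → u ← -1.100615 + 0.18·0.776753 = -0.960800
u(0.54) ≈ -0.9608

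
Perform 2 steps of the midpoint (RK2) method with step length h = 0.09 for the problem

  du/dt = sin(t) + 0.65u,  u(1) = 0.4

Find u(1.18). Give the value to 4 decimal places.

Midpoint: k1 = f(t_n, u_n); k2 = f(t_n + h/2, u_n + (h/2)·k1); u_{n+1} = u_n + h·k2.
t=1.000000, u=0.400000:
  k1 = f(1.000000, 0.400000) = 1.101471
  k2 = f(1.045000, 0.449566) = 1.157143
  u ← 0.400000 + 0.09·1.157143 = 0.504143
t=1.090000, u=0.504143:
  k1 = f(1.090000, 0.504143) = 1.214320
  k2 = f(1.135000, 0.558787) = 1.269746
  u ← 0.504143 + 0.09·1.269746 = 0.618420
u(1.18) ≈ 0.6184

0.6184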